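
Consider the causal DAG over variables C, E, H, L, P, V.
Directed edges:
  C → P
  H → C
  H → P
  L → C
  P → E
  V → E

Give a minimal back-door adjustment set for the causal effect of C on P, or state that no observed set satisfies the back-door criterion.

desc(C)\{C}={E,P}; candidates ⊆ {H,L,V}.
size 0: {}; under {} C still reaches {E,H,L,P} ∋ P.
{H}: C⊥P given {H} in G with C→· removed — back-door holds.

C→P: minimal back-door set {H}.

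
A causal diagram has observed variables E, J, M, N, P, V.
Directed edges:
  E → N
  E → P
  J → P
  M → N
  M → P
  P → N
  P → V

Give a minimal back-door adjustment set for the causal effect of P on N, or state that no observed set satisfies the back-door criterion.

desc(P)\{P}={N,V}; candidates ⊆ {E,J,M}.
size 0: {}; under {} P still reaches {E,J,M,N} ∋ N.
size 1: {E}, {J}, {M}; under {E} P still reaches {J,M,N} ∋ N.
{E,M}: P⊥N given {E,M} in G with P→· removed — back-door holds.

P→N: minimal back-door set {E, M}.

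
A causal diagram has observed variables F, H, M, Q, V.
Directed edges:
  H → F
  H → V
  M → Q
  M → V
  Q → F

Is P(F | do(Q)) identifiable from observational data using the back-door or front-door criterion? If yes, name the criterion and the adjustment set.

P(F|do(Q)): backdoor, adjust for ∅.

desc(Q)\{Q}={F}; candidates ⊆ {H,M,V}.
∅: Q⊥F given ∅ in G with Q→· removed — back-door holds.
P(F|do(Q)) = P(F|Q) — no adjustment needed.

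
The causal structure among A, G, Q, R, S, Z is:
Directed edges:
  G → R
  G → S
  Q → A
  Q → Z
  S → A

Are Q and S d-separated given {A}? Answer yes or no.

Bayes-Ball from Q | {A} reaches {G,R,S,Z}.
S ∈ reach(Q|{A}) ⇒ Q ⊥̸ S | {A}.

No — Q and S are d-connected given {A}.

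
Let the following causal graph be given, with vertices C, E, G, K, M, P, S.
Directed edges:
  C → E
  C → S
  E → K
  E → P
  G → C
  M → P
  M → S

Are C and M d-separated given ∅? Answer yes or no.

Yes — C ⊥ M | ∅.

Bayes-Ball from C | ∅ reaches {E,G,K,P,S}.
M ∉ reach(C|∅) ⇒ C ⊥ M | ∅.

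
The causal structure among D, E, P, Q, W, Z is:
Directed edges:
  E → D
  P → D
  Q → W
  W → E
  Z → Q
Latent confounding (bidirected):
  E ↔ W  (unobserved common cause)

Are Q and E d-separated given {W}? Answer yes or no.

Bayes-Ball from Q | {W} reaches {D,E,Z}.
E ∈ reach(Q|{W}) ⇒ Q ⊥̸ E | {W}.

No — Q and E are d-connected given {W}.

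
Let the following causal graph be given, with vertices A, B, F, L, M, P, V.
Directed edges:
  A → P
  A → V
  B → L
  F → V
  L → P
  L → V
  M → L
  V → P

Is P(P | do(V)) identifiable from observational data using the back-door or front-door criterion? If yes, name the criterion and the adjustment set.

P(P|do(V)): backdoor, adjust for {A, L}.

desc(V)\{V}={P}; candidates ⊆ {A,B,F,L,M}.
size 0: {}; under {} V still reaches {A,B,F,L,M,P} ∋ P.
size 1: {A}, {B}, {F} …(+2); under {A} V still reaches {B,F,L,M,P} ∋ P.
{A,L}: V⊥P given {A,L} in G with V→· removed — back-door holds.
P(P|do(V)) = Σ_{A,L} P(P|V,A,L)·P(A,L).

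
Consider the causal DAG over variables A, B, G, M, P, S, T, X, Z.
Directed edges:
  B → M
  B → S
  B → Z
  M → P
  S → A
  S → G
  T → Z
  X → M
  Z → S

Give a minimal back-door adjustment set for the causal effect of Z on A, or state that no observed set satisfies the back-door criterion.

desc(Z)\{Z}={A,G,S}; candidates ⊆ {B,M,P,T,X}.
size 0: {}; under {} Z still reaches {A,B,G,M,P,S,T} ∋ A.
{B}: Z⊥A given {B} in G with Z→· removed — back-door holds.

Z→A: minimal back-door set {B}.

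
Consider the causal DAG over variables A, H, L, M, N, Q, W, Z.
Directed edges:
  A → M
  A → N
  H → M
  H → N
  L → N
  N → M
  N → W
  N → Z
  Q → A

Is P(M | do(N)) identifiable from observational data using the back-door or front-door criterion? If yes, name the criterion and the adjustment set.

desc(N)\{N}={M,W,Z}; candidates ⊆ {A,H,L,Q}.
size 0: {}; under {} N still reaches {A,H,L,M,Q} ∋ M.
size 1: {A}, {H}, {L} …(+1); under {A} N still reaches {H,L,M} ∋ M.
{A,H}: N⊥M given {A,H} in G with N→· removed — back-door holds.
P(M|do(N)) = Σ_{A,H} P(M|N,A,H)·P(A,H).

P(M|do(N)): backdoor, adjust for {A, H}.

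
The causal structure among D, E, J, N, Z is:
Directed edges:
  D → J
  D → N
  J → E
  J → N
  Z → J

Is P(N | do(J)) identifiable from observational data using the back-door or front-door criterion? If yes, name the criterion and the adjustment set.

P(N|do(J)): backdoor, adjust for {D}.

desc(J)\{J}={E,N}; candidates ⊆ {D,Z}.
size 0: {}; under {} J still reaches {D,N,Z} ∋ N.
{D}: J⊥N given {D} in G with J→· removed — back-door holds.
P(N|do(J)) = Σ_{D} P(N|J,D)·P(D).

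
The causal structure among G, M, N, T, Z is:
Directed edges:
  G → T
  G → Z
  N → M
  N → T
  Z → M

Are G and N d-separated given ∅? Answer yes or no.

Bayes-Ball from G | ∅ reaches {M,T,Z}.
N ∉ reach(G|∅) ⇒ G ⊥ N | ∅.

Yes — G ⊥ N | ∅.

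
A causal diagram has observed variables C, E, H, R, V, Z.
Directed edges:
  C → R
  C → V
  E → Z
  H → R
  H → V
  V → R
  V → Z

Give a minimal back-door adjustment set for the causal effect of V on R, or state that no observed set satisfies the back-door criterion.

V→R: minimal back-door set {C, H}.

desc(V)\{V}={R,Z}; candidates ⊆ {C,E,H}.
size 0: {}; under {} V still reaches {C,H,R} ∋ R.
size 1: {C}, {E}, {H}; under {C} V still reaches {H,R} ∋ R.
{C,H}: V⊥R given {C,H} in G with V→· removed — back-door holds.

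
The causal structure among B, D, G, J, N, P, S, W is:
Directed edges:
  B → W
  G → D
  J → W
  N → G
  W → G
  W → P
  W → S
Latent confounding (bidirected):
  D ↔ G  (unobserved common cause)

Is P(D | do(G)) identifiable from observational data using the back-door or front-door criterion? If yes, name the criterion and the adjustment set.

P(D|do(G)): not identifiable (no BD/FD set).

desc(G)\{G}={D}; candidates ⊆ {B,J,N,P,S,W}.
G↔D: latent back-door arc(s) into G.
size 0: {}; under {} G still reaches {B,D,J,N,P,S,W} ∋ D.
size 1: {B}, {J}, {N} …(+3); under {B} G still reaches {D,J,N,P,S,W} ∋ D.
size 2: {B,J}, {B,N}, {B,P} …(+12); under {B,J} G still reaches {D,N,P,S,W} ∋ D.
G↔D cannot be blocked by any observed set — no back-door set.
No mediator lies on a directed G→…→D path.
Neither criterion identifies P(D|do(G)) in this graph.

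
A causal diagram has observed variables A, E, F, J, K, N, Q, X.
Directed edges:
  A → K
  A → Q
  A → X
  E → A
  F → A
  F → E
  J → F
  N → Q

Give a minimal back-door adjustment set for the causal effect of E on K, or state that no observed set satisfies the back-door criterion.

E→K: minimal back-door set {F}.

desc(E)\{E}={A,K,Q,X}; candidates ⊆ {F,J,N}.
size 0: {}; under {} E still reaches {A,F,J,K,Q,X} ∋ K.
{F}: E⊥K given {F} in G with E→· removed — back-door holds.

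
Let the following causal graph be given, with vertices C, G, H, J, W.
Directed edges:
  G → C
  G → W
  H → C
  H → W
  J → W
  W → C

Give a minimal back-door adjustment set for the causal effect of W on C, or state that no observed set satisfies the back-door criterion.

W→C: minimal back-door set {G, H}.

desc(W)\{W}={C}; candidates ⊆ {G,H,J}.
size 0: {}; under {} W still reaches {C,G,H,J} ∋ C.
size 1: {G}, {H}, {J}; under {G} W still reaches {C,H,J} ∋ C.
{G,H}: W⊥C given {G,H} in G with W→· removed — back-door holds.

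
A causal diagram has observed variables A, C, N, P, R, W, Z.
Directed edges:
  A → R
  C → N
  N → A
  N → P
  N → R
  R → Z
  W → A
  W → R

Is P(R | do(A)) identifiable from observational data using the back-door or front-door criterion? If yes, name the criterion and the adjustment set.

desc(A)\{A}={R,Z}; candidates ⊆ {C,N,P,W}.
size 0: {}; under {} A still reaches {C,N,P,R,W,Z} ∋ R.
size 1: {C}, {N}, {P} …(+1); under {C} A still reaches {N,P,R,W,Z} ∋ R.
{N,W}: A⊥R given {N,W} in G with A→· removed — back-door holds.
P(R|do(A)) = Σ_{N,W} P(R|A,N,W)·P(N,W).

P(R|do(A)): backdoor, adjust for {N, W}.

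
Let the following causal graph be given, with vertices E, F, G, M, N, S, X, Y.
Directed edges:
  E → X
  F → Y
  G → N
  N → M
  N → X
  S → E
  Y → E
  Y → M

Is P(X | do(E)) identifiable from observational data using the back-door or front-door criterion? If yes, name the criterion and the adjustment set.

desc(E)\{E}={X}; candidates ⊆ {F,G,M,N,S,Y}.
∅: E⊥X given ∅ in G with E→· removed — back-door holds.
P(X|do(E)) = P(X|E) — no adjustment needed.

P(X|do(E)): backdoor, adjust for ∅.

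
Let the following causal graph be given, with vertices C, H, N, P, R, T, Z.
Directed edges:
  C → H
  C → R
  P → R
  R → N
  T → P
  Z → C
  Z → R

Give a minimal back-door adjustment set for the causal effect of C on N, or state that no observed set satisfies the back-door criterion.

desc(C)\{C}={H,N,R}; candidates ⊆ {P,T,Z}.
size 0: {}; under {} C still reaches {N,R,Z} ∋ N.
{Z}: C⊥N given {Z} in G with C→· removed — back-door holds.

C→N: minimal back-door set {Z}.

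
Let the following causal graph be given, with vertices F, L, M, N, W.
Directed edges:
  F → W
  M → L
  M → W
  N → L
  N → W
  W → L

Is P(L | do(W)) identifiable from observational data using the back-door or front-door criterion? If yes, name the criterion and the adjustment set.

P(L|do(W)): backdoor, adjust for {M, N}.

desc(W)\{W}={L}; candidates ⊆ {F,M,N}.
size 0: {}; under {} W still reaches {F,L,M,N} ∋ L.
size 1: {F}, {M}, {N}; under {F} W still reaches {L,M,N} ∋ L.
{M,N}: W⊥L given {M,N} in G with W→· removed — back-door holds.
P(L|do(W)) = Σ_{M,N} P(L|W,M,N)·P(M,N).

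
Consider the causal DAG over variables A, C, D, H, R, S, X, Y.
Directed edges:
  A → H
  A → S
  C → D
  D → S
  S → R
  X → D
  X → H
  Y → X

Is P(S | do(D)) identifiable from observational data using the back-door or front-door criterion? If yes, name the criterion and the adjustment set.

P(S|do(D)): backdoor, adjust for ∅.

desc(D)\{D}={R,S}; candidates ⊆ {A,C,H,X,Y}.
∅: D⊥S given ∅ in G with D→· removed — back-door holds.
P(S|do(D)) = P(S|D) — no adjustment needed.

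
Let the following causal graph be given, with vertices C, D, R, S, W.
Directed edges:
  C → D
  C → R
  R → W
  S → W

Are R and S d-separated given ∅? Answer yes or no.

Yes — R ⊥ S | ∅.

Bayes-Ball from R | ∅ reaches {C,D,W}.
S ∉ reach(R|∅) ⇒ R ⊥ S | ∅.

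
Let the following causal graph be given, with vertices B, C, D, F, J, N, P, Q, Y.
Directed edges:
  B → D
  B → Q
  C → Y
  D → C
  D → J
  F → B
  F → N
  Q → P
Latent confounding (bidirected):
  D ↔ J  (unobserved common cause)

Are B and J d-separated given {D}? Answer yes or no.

No — B and J are d-connected given {D}.

Bayes-Ball from B | {D} reaches {F,J,N,P,Q}.
J ∈ reach(B|{D}) ⇒ B ⊥̸ J | {D}.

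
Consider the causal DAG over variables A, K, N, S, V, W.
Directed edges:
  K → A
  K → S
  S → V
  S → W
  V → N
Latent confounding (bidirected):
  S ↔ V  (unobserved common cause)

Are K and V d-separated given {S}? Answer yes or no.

Bayes-Ball from K | {S} reaches {A,N,V}.
V ∈ reach(K|{S}) ⇒ K ⊥̸ V | {S}.

No — K and V are d-connected given {S}.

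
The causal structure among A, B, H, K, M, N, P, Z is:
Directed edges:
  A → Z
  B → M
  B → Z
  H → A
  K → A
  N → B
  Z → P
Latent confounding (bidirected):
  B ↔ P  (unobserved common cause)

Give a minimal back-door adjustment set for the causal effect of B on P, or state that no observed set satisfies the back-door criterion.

desc(B)\{B}={M,P,Z}; candidates ⊆ {A,H,K,N}.
B↔P: latent back-door arc(s) into B.
size 0: {}; under {} B still reaches {N,P} ∋ P.
size 1: {A}, {H}, {K} …(+1); under {A} B still reaches {N,P} ∋ P.
size 2: {A,H}, {A,K}, {A,N} …(+3); under {A,H} B still reaches {N,P} ∋ P.
B↔P cannot be blocked by any observed set — no back-door set.

B→P: no observed back-door set.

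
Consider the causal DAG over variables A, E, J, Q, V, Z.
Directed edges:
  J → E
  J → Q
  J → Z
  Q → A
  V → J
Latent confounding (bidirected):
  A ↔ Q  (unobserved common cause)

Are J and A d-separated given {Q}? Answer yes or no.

No — J and A are d-connected given {Q}.

Bayes-Ball from J | {Q} reaches {A,E,V,Z}.
A ∈ reach(J|{Q}) ⇒ J ⊥̸ A | {Q}.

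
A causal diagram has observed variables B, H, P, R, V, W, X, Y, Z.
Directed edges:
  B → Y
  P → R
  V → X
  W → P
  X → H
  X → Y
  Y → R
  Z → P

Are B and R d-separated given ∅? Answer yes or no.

No — B and R are d-connected given ∅.

Bayes-Ball from B | ∅ reaches {R,Y}.
R ∈ reach(B|∅) ⇒ B ⊥̸ R | ∅.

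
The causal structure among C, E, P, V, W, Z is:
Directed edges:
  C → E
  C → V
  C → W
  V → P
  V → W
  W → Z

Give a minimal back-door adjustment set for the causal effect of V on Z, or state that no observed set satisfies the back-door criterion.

V→Z: minimal back-door set {C}.

desc(V)\{V}={P,W,Z}; candidates ⊆ {C,E}.
size 0: {}; under {} V still reaches {C,E,W,Z} ∋ Z.
{C}: V⊥Z given {C} in G with V→· removed — back-door holds.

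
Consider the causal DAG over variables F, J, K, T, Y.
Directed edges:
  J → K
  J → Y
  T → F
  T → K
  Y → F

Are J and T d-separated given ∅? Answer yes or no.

Bayes-Ball from J | ∅ reaches {F,K,Y}.
T ∉ reach(J|∅) ⇒ J ⊥ T | ∅.

Yes — J ⊥ T | ∅.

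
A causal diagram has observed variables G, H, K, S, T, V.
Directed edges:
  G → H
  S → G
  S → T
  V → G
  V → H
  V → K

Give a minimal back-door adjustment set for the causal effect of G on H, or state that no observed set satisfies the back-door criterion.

desc(G)\{G}={H}; candidates ⊆ {K,S,T,V}.
size 0: {}; under {} G still reaches {H,K,S,T,V} ∋ H.
{V}: G⊥H given {V} in G with G→· removed — back-door holds.

G→H: minimal back-door set {V}.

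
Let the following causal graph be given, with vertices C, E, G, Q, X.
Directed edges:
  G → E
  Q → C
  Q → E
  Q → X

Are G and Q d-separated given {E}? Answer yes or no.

No — G and Q are d-connected given {E}.

Bayes-Ball from G | {E} reaches {C,Q,X}.
Q ∈ reach(G|{E}) ⇒ G ⊥̸ Q | {E}.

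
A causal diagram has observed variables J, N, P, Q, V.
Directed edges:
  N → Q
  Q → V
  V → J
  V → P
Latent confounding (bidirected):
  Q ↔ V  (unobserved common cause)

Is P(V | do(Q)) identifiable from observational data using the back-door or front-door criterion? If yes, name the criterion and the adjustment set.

P(V|do(Q)): not identifiable (no BD/FD set).

desc(Q)\{Q}={J,P,V}; candidates ⊆ {N}.
Q↔V: latent back-door arc(s) into Q.
size 0: {}; under {} Q still reaches {J,N,P,V} ∋ V.
size 1: {N}; under {N} Q still reaches {J,P,V} ∋ V.
Q↔V cannot be blocked by any observed set — no back-door set.
No mediator lies on a directed Q→…→V path.
Neither criterion identifies P(V|do(Q)) in this graph.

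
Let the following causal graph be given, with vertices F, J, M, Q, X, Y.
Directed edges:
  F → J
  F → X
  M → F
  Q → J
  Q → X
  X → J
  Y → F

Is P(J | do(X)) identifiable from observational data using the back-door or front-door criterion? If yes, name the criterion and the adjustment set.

P(J|do(X)): backdoor, adjust for {F, Q}.

desc(X)\{X}={J}; candidates ⊆ {F,M,Q,Y}.
size 0: {}; under {} X still reaches {F,J,M,Q,Y} ∋ J.
size 1: {F}, {M}, {Q} …(+1); under {F} X still reaches {J,Q} ∋ J.
{F,Q}: X⊥J given {F,Q} in G with X→· removed — back-door holds.
P(J|do(X)) = Σ_{F,Q} P(J|X,F,Q)·P(F,Q).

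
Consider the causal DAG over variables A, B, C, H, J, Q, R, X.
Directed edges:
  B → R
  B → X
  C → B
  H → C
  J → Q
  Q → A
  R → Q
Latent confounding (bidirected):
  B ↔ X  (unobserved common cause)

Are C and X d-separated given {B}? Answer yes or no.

Bayes-Ball from C | {B} reaches {H,X}.
X ∈ reach(C|{B}) ⇒ C ⊥̸ X | {B}.

No — C and X are d-connected given {B}.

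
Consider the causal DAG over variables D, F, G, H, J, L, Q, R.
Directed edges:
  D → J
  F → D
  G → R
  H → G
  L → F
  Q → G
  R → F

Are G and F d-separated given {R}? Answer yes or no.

Yes — G ⊥ F | {R}.

Bayes-Ball from G | {R} reaches {H,Q}.
F ∉ reach(G|{R}) ⇒ G ⊥ F | {R}.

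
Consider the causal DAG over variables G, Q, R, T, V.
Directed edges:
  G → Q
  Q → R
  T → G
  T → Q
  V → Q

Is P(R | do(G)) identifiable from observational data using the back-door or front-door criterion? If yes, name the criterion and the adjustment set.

P(R|do(G)): backdoor, adjust for {T}.

desc(G)\{G}={Q,R}; candidates ⊆ {T,V}.
size 0: {}; under {} G still reaches {Q,R,T} ∋ R.
{T}: G⊥R given {T} in G with G→· removed — back-door holds.
P(R|do(G)) = Σ_{T} P(R|G,T)·P(T).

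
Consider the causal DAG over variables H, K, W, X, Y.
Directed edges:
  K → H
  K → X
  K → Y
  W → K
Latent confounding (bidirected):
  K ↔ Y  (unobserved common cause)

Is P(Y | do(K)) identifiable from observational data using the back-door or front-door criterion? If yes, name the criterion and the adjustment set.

P(Y|do(K)): not identifiable (no BD/FD set).

desc(K)\{K}={H,X,Y}; candidates ⊆ {W}.
K↔Y: latent back-door arc(s) into K.
size 0: {}; under {} K still reaches {W,Y} ∋ Y.
size 1: {W}; under {W} K still reaches {Y} ∋ Y.
K↔Y cannot be blocked by any observed set — no back-door set.
No mediator lies on a directed K→…→Y path.
Neither criterion identifies P(Y|do(K)) in this graph.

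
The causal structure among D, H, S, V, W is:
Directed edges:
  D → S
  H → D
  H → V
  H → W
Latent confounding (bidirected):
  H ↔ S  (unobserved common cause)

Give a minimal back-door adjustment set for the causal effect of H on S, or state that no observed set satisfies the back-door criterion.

H→S: no observed back-door set.

desc(H)\{H}={D,S,V,W}; candidates ⊆ {—}.
H↔S: latent back-door arc(s) into H.
size 0: {}; under {} H still reaches {S} ∋ S.
H↔S cannot be blocked by any observed set — no back-door set.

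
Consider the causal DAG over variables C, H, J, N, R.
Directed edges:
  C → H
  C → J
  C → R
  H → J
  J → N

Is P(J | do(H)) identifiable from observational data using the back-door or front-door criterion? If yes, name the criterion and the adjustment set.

desc(H)\{H}={J,N}; candidates ⊆ {C,R}.
size 0: {}; under {} H still reaches {C,J,N,R} ∋ J.
{C}: H⊥J given {C} in G with H→· removed — back-door holds.
P(J|do(H)) = Σ_{C} P(J|H,C)·P(C).

P(J|do(H)): backdoor, adjust for {C}.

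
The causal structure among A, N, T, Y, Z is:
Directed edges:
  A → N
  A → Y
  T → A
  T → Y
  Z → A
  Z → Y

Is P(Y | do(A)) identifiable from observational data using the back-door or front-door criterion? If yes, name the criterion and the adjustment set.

desc(A)\{A}={N,Y}; candidates ⊆ {T,Z}.
size 0: {}; under {} A still reaches {T,Y,Z} ∋ Y.
size 1: {T}, {Z}; under {T} A still reaches {Y,Z} ∋ Y.
{T,Z}: A⊥Y given {T,Z} in G with A→· removed — back-door holds.
P(Y|do(A)) = Σ_{T,Z} P(Y|A,T,Z)·P(T,Z).

P(Y|do(A)): backdoor, adjust for {T, Z}.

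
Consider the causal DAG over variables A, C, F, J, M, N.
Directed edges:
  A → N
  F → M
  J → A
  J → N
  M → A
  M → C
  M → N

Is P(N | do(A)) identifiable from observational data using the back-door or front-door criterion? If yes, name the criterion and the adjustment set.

desc(A)\{A}={N}; candidates ⊆ {C,F,J,M}.
size 0: {}; under {} A still reaches {C,F,J,M,N} ∋ N.
size 1: {C}, {F}, {J} …(+1); under {C} A still reaches {F,J,M,N} ∋ N.
{J,M}: A⊥N given {J,M} in G with A→· removed — back-door holds.
P(N|do(A)) = Σ_{J,M} P(N|A,J,M)·P(J,M).

P(N|do(A)): backdoor, adjust for {J, M}.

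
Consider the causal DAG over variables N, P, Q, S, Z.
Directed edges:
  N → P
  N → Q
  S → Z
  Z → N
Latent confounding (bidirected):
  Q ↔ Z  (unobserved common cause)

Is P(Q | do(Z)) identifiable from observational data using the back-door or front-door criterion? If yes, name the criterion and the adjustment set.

P(Q|do(Z)): frontdoor, adjust for {N}.

desc(Z)\{Z}={N,P,Q}; candidates ⊆ {S}.
Z↔Q: latent back-door arc(s) into Z.
size 0: {}; under {} Z still reaches {Q,S} ∋ Q.
size 1: {S}; under {S} Z still reaches {Q} ∋ Q.
Z↔Q cannot be blocked by any observed set — no back-door set.
{N}: (i) intercepts every directed Z→Q path; (ii) no back-door Z→{N}; (iii) {Z} blocks every back-door {N}→Q. Front-door holds.
P(Q|do(Z)) = Σ_{N} P(N|Z) Σ_{Z'} P(Q|N,Z')P(Z').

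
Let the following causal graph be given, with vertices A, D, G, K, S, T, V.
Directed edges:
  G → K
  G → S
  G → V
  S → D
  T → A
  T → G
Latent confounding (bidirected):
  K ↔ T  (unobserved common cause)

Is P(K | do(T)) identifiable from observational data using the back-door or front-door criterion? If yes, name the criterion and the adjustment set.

desc(T)\{T}={A,D,G,K,S,V}; candidates ⊆ {—}.
T↔K: latent back-door arc(s) into T.
size 0: {}; under {} T still reaches {K} ∋ K.
T↔K cannot be blocked by any observed set — no back-door set.
{G}: (i) intercepts every directed T→K path; (ii) no back-door T→{G}; (iii) {T} blocks every back-door {G}→K. Front-door holds.
P(K|do(T)) = Σ_{G} P(G|T) Σ_{T'} P(K|G,T')P(T').

P(K|do(T)): frontdoor, adjust for {G}.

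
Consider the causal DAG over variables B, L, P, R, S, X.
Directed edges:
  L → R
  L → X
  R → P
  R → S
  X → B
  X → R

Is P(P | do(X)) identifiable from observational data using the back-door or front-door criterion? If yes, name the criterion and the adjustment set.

desc(X)\{X}={B,P,R,S}; candidates ⊆ {L}.
size 0: {}; under {} X still reaches {L,P,R,S} ∋ P.
{L}: X⊥P given {L} in G with X→· removed — back-door holds.
P(P|do(X)) = Σ_{L} P(P|X,L)·P(L).

P(P|do(X)): backdoor, adjust for {L}.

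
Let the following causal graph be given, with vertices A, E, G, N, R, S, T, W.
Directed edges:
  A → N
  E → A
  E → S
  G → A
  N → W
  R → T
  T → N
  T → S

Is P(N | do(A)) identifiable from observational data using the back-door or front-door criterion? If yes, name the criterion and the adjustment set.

P(N|do(A)): backdoor, adjust for ∅.

desc(A)\{A}={N,W}; candidates ⊆ {E,G,R,S,T}.
∅: A⊥N given ∅ in G with A→· removed — back-door holds.
P(N|do(A)) = P(N|A) — no adjustment needed.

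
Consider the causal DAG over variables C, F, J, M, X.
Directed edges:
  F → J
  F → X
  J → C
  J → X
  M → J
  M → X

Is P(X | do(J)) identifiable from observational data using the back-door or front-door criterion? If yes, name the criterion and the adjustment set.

desc(J)\{J}={C,X}; candidates ⊆ {F,M}.
size 0: {}; under {} J still reaches {F,M,X} ∋ X.
size 1: {F}, {M}; under {F} J still reaches {M,X} ∋ X.
{F,M}: J⊥X given {F,M} in G with J→· removed — back-door holds.
P(X|do(J)) = Σ_{F,M} P(X|J,F,M)·P(F,M).

P(X|do(J)): backdoor, adjust for {F, M}.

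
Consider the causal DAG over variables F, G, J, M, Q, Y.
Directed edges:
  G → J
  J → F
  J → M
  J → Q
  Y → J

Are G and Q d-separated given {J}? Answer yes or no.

Bayes-Ball from G | {J} reaches {Y}.
Q ∉ reach(G|{J}) ⇒ G ⊥ Q | {J}.

Yes — G ⊥ Q | {J}.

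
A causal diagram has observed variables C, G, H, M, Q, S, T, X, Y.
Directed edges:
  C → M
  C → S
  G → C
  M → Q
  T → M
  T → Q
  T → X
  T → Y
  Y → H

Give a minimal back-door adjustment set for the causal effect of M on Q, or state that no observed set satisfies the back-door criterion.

M→Q: minimal back-door set {T}.

desc(M)\{M}={Q}; candidates ⊆ {C,G,H,S,T,X,Y}.
size 0: {}; under {} M still reaches {C,G,H,Q,S,T,X,Y} ∋ Q.
{T}: M⊥Q given {T} in G with M→· removed — back-door holds.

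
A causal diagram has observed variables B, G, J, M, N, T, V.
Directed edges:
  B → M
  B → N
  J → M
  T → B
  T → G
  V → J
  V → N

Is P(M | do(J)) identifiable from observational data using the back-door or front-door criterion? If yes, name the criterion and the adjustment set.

P(M|do(J)): backdoor, adjust for ∅.

desc(J)\{J}={M}; candidates ⊆ {B,G,N,T,V}.
∅: J⊥M given ∅ in G with J→· removed — back-door holds.
P(M|do(J)) = P(M|J) — no adjustment needed.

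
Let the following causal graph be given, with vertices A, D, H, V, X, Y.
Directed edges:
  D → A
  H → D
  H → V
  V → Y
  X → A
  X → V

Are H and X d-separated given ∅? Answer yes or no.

Bayes-Ball from H | ∅ reaches {A,D,V,Y}.
X ∉ reach(H|∅) ⇒ H ⊥ X | ∅.

Yes — H ⊥ X | ∅.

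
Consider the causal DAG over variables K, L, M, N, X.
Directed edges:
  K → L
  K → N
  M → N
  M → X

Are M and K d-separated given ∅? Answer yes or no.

Bayes-Ball from M | ∅ reaches {N,X}.
K ∉ reach(M|∅) ⇒ M ⊥ K | ∅.

Yes — M ⊥ K | ∅.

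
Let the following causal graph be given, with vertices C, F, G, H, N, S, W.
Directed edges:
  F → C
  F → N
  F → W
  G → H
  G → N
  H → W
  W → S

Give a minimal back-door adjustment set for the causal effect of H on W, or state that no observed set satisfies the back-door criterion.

desc(H)\{H}={S,W}; candidates ⊆ {C,F,G,N}.
∅: H⊥W given ∅ in G with H→· removed — back-door holds.

H→W: minimal back-door set ∅.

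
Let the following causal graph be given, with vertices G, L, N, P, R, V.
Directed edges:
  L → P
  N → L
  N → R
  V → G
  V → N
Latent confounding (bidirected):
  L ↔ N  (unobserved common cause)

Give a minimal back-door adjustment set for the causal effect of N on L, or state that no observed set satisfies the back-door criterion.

desc(N)\{N}={L,P,R}; candidates ⊆ {G,V}.
N↔L: latent back-door arc(s) into N.
size 0: {}; under {} N still reaches {G,L,P,V} ∋ L.
size 1: {G}, {V}; under {G} N still reaches {L,P,V} ∋ L.
size 2: {G,V}; under {G,V} N still reaches {L,P} ∋ L.
N↔L cannot be blocked by any observed set — no back-door set.

N→L: no observed back-door set.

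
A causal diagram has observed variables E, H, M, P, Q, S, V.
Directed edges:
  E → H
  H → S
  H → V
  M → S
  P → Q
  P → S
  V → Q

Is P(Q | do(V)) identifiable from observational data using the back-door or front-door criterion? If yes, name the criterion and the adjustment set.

desc(V)\{V}={Q}; candidates ⊆ {E,H,M,P,S}.
∅: V⊥Q given ∅ in G with V→· removed — back-door holds.
P(Q|do(V)) = P(Q|V) — no adjustment needed.

P(Q|do(V)): backdoor, adjust for ∅.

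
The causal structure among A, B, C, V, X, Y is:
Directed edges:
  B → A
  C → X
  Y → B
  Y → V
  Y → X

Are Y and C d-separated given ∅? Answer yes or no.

Bayes-Ball from Y | ∅ reaches {A,B,V,X}.
C ∉ reach(Y|∅) ⇒ Y ⊥ C | ∅.

Yes — Y ⊥ C | ∅.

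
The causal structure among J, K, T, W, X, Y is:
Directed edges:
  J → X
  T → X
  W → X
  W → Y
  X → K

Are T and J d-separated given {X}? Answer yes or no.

Bayes-Ball from T | {X} reaches {J,W,Y}.
J ∈ reach(T|{X}) ⇒ T ⊥̸ J | {X}.

No — T and J are d-connected given {X}.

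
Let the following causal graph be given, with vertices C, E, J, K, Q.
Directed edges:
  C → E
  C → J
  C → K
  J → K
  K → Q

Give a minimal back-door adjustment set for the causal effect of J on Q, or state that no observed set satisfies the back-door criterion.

J→Q: minimal back-door set {C}.

desc(J)\{J}={K,Q}; candidates ⊆ {C,E}.
size 0: {}; under {} J still reaches {C,E,K,Q} ∋ Q.
{C}: J⊥Q given {C} in G with J→· removed — back-door holds.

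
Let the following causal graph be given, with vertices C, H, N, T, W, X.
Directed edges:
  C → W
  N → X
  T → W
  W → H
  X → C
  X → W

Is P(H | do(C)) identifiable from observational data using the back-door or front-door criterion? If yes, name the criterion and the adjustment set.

P(H|do(C)): backdoor, adjust for {X}.

desc(C)\{C}={H,W}; candidates ⊆ {N,T,X}.
size 0: {}; under {} C still reaches {H,N,W,X} ∋ H.
{X}: C⊥H given {X} in G with C→· removed — back-door holds.
P(H|do(C)) = Σ_{X} P(H|C,X)·P(X).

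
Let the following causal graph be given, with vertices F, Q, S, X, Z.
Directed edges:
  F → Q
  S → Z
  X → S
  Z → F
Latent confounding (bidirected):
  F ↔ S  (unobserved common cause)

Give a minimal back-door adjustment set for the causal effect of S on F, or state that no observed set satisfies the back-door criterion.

desc(S)\{S}={F,Q,Z}; candidates ⊆ {X}.
S↔F: latent back-door arc(s) into S.
size 0: {}; under {} S still reaches {F,Q,X} ∋ F.
size 1: {X}; under {X} S still reaches {F,Q} ∋ F.
S↔F cannot be blocked by any observed set — no back-door set.

S→F: no observed back-door set.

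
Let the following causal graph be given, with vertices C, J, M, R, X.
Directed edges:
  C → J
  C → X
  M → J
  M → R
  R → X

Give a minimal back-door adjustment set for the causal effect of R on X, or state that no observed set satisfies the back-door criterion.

R→X: minimal back-door set ∅.

desc(R)\{R}={X}; candidates ⊆ {C,J,M}.
∅: R⊥X given ∅ in G with R→· removed — back-door holds.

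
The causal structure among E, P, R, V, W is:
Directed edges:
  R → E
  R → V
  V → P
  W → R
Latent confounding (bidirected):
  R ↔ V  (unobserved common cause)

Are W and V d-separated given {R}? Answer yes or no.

Bayes-Ball from W | {R} reaches {P,V}.
V ∈ reach(W|{R}) ⇒ W ⊥̸ V | {R}.

No — W and V are d-connected given {R}.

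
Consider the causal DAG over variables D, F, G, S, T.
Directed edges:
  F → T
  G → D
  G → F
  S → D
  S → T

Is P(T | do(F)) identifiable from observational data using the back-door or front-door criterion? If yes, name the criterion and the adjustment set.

desc(F)\{F}={T}; candidates ⊆ {D,G,S}.
∅: F⊥T given ∅ in G with F→· removed — back-door holds.
P(T|do(F)) = P(T|F) — no adjustment needed.

P(T|do(F)): backdoor, adjust for ∅.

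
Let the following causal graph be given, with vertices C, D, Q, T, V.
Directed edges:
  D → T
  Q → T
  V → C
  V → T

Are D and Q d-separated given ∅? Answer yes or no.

Bayes-Ball from D | ∅ reaches {T}.
Q ∉ reach(D|∅) ⇒ D ⊥ Q | ∅.

Yes — D ⊥ Q | ∅.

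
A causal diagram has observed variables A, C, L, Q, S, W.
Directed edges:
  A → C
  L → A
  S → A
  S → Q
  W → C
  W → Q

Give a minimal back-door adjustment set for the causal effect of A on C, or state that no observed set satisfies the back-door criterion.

desc(A)\{A}={C}; candidates ⊆ {L,Q,S,W}.
∅: A⊥C given ∅ in G with A→· removed — back-door holds.

A→C: minimal back-door set ∅.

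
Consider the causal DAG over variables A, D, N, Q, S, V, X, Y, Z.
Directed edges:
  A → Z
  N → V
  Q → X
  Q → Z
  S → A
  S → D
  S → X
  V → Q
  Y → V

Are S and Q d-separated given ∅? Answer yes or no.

Yes — S ⊥ Q | ∅.

Bayes-Ball from S | ∅ reaches {A,D,X,Z}.
Q ∉ reach(S|∅) ⇒ S ⊥ Q | ∅.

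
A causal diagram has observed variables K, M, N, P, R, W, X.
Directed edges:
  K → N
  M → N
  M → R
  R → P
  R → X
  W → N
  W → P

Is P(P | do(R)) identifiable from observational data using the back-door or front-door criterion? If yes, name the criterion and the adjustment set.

P(P|do(R)): backdoor, adjust for ∅.

desc(R)\{R}={P,X}; candidates ⊆ {K,M,N,W}.
∅: R⊥P given ∅ in G with R→· removed — back-door holds.
P(P|do(R)) = P(P|R) — no adjustment needed.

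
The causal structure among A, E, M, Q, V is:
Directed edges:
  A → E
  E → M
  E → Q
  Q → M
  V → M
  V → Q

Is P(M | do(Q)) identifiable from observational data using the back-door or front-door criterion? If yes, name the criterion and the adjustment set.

desc(Q)\{Q}={M}; candidates ⊆ {A,E,V}.
size 0: {}; under {} Q still reaches {A,E,M,V} ∋ M.
size 1: {A}, {E}, {V}; under {A} Q still reaches {E,M,V} ∋ M.
{E,V}: Q⊥M given {E,V} in G with Q→· removed — back-door holds.
P(M|do(Q)) = Σ_{E,V} P(M|Q,E,V)·P(E,V).

P(M|do(Q)): backdoor, adjust for {E, V}.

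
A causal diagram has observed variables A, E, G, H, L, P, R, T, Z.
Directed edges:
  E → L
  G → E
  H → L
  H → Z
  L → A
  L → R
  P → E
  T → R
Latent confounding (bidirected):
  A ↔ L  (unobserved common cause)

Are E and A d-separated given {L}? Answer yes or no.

No — E and A are d-connected given {L}.

Bayes-Ball from E | {L} reaches {A,G,H,P,Z}.
A ∈ reach(E|{L}) ⇒ E ⊥̸ A | {L}.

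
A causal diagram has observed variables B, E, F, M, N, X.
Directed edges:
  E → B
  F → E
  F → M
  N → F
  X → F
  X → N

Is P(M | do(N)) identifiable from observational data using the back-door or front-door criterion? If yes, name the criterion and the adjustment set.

desc(N)\{N}={B,E,F,M}; candidates ⊆ {X}.
size 0: {}; under {} N still reaches {B,E,F,M,X} ∋ M.
{X}: N⊥M given {X} in G with N→· removed — back-door holds.
P(M|do(N)) = Σ_{X} P(M|N,X)·P(X).

P(M|do(N)): backdoor, adjust for {X}.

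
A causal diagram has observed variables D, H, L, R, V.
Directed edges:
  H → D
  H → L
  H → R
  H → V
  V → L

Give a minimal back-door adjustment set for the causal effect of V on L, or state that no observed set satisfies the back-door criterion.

desc(V)\{V}={L}; candidates ⊆ {D,H,R}.
size 0: {}; under {} V still reaches {D,H,L,R} ∋ L.
{H}: V⊥L given {H} in G with V→· removed — back-door holds.

V→L: minimal back-door set {H}.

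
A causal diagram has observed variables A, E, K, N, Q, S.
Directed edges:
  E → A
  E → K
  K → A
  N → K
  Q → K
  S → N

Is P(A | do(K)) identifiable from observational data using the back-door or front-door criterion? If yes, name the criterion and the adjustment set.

P(A|do(K)): backdoor, adjust for {E}.

desc(K)\{K}={A}; candidates ⊆ {E,N,Q,S}.
size 0: {}; under {} K still reaches {A,E,N,Q,S} ∋ A.
{E}: K⊥A given {E} in G with K→· removed — back-door holds.
P(A|do(K)) = Σ_{E} P(A|K,E)·P(E).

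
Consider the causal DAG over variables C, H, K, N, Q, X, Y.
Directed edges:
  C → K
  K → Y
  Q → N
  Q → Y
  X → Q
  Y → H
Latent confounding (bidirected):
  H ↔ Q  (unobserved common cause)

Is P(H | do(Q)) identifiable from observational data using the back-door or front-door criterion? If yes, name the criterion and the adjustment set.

desc(Q)\{Q}={H,N,Y}; candidates ⊆ {C,K,X}.
Q↔H: latent back-door arc(s) into Q.
size 0: {}; under {} Q still reaches {H,X} ∋ H.
size 1: {C}, {K}, {X}; under {C} Q still reaches {H,X} ∋ H.
size 2: {C,K}, {C,X}, {K,X}; under {C,K} Q still reaches {H,X} ∋ H.
Q↔H cannot be blocked by any observed set — no back-door set.
{Y}: (i) intercepts every directed Q→H path; (ii) no back-door Q→{Y}; (iii) {Q} blocks every back-door {Y}→H. Front-door holds.
P(H|do(Q)) = Σ_{Y} P(Y|Q) Σ_{Q'} P(H|Y,Q')P(Q').

P(H|do(Q)): frontdoor, adjust for {Y}.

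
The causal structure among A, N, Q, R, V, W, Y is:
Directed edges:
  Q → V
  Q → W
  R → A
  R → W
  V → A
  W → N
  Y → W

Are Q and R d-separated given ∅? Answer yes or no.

Yes — Q ⊥ R | ∅.

Bayes-Ball from Q | ∅ reaches {A,N,V,W}.
R ∉ reach(Q|∅) ⇒ Q ⊥ R | ∅.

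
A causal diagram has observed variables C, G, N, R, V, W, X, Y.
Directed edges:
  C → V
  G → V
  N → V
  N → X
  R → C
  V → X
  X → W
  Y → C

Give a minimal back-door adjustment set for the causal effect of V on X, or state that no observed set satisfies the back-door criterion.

V→X: minimal back-door set {N}.

desc(V)\{V}={W,X}; candidates ⊆ {C,G,N,R,Y}.
size 0: {}; under {} V still reaches {C,G,N,R,W,X,Y} ∋ X.
{N}: V⊥X given {N} in G with V→· removed — back-door holds.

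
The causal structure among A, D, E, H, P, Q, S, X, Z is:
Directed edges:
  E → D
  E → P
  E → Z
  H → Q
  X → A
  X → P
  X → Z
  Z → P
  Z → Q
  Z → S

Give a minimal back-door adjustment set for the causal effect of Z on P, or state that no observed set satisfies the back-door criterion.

Z→P: minimal back-door set {E, X}.

desc(Z)\{Z}={P,Q,S}; candidates ⊆ {A,D,E,H,X}.
size 0: {}; under {} Z still reaches {A,D,E,P,X} ∋ P.
size 1: {A}, {D}, {E} …(+2); under {A} Z still reaches {D,E,P,X} ∋ P.
{E,X}: Z⊥P given {E,X} in G with Z→· removed — back-door holds.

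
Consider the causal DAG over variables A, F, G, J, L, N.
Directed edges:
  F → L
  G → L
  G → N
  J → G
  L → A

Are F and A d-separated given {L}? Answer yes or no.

Yes — F ⊥ A | {L}.

Bayes-Ball from F | {L} reaches {G,J,N}.
A ∉ reach(F|{L}) ⇒ F ⊥ A | {L}.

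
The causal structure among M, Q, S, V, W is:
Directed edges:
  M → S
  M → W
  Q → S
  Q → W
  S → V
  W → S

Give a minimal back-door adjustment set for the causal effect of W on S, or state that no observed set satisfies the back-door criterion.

W→S: minimal back-door set {M, Q}.

desc(W)\{W}={S,V}; candidates ⊆ {M,Q}.
size 0: {}; under {} W still reaches {M,Q,S,V} ∋ S.
size 1: {M}, {Q}; under {M} W still reaches {Q,S,V} ∋ S.
{M,Q}: W⊥S given {M,Q} in G with W→· removed — back-door holds.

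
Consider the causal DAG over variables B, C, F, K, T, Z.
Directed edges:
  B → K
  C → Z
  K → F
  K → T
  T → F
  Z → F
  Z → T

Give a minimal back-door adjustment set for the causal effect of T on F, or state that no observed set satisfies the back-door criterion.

T→F: minimal back-door set {K, Z}.

desc(T)\{T}={F}; candidates ⊆ {B,C,K,Z}.
size 0: {}; under {} T still reaches {B,C,F,K,Z} ∋ F.
size 1: {B}, {C}, {K} …(+1); under {B} T still reaches {C,F,K,Z} ∋ F.
{K,Z}: T⊥F given {K,Z} in G with T→· removed — back-door holds.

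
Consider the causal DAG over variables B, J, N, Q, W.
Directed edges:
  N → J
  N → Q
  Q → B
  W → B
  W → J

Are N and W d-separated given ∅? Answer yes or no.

Yes — N ⊥ W | ∅.

Bayes-Ball from N | ∅ reaches {B,J,Q}.
W ∉ reach(N|∅) ⇒ N ⊥ W | ∅.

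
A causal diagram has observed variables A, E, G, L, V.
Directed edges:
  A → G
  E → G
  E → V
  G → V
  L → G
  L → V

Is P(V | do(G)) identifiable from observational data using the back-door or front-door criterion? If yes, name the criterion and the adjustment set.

P(V|do(G)): backdoor, adjust for {E, L}.

desc(G)\{G}={V}; candidates ⊆ {A,E,L}.
size 0: {}; under {} G still reaches {A,E,L,V} ∋ V.
size 1: {A}, {E}, {L}; under {A} G still reaches {E,L,V} ∋ V.
{E,L}: G⊥V given {E,L} in G with G→· removed — back-door holds.
P(V|do(G)) = Σ_{E,L} P(V|G,E,L)·P(E,L).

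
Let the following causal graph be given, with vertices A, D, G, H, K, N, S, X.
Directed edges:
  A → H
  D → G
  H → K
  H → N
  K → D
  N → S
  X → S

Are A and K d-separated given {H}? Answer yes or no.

Bayes-Ball from A | {H} reaches ∅.
K ∉ reach(A|{H}) ⇒ A ⊥ K | {H}.

Yes — A ⊥ K | {H}.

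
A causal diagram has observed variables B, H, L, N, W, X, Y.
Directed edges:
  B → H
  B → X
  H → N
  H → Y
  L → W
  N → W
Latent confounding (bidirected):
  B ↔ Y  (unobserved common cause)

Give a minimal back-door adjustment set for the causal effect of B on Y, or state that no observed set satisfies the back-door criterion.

B→Y: no observed back-door set.

desc(B)\{B}={H,N,W,X,Y}; candidates ⊆ {L}.
B↔Y: latent back-door arc(s) into B.
size 0: {}; under {} B still reaches {Y} ∋ Y.
size 1: {L}; under {L} B still reaches {Y} ∋ Y.
B↔Y cannot be blocked by any observed set — no back-door set.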